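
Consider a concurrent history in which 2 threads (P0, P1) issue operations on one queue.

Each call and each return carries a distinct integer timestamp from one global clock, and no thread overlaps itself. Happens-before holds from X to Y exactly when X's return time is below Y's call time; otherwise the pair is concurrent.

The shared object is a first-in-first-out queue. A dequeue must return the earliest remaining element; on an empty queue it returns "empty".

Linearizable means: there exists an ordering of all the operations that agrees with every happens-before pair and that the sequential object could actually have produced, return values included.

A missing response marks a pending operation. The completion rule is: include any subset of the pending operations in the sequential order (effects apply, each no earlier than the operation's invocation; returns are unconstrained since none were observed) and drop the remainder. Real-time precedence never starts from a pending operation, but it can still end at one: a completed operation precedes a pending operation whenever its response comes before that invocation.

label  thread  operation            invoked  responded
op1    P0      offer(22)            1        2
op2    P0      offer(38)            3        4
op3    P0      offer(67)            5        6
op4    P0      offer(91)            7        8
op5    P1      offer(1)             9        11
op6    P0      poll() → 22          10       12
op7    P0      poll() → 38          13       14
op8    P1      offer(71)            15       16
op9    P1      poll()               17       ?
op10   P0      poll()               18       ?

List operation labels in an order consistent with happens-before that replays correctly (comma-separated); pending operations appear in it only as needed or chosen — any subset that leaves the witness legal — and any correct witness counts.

op1, op2, op3, op4, op5, op6, op7, op8

after step 1 (op1 offer(22)): queue <22>
after step 2 (op2 offer(38)): queue <22,38>
after step 3 (op3 offer(67)): queue <22,38,67>
after step 4 (op4 offer(91)): queue <22,38,67,91>
after step 5 (op5 offer(1)): queue <22,38,67,91,1>
after step 6 (op6 poll() → 22): queue <38,67,91,1>
after step 7 (op7 poll() → 38): queue <67,91,1>
after step 8 (op8 offer(71)): queue <67,91,1,71>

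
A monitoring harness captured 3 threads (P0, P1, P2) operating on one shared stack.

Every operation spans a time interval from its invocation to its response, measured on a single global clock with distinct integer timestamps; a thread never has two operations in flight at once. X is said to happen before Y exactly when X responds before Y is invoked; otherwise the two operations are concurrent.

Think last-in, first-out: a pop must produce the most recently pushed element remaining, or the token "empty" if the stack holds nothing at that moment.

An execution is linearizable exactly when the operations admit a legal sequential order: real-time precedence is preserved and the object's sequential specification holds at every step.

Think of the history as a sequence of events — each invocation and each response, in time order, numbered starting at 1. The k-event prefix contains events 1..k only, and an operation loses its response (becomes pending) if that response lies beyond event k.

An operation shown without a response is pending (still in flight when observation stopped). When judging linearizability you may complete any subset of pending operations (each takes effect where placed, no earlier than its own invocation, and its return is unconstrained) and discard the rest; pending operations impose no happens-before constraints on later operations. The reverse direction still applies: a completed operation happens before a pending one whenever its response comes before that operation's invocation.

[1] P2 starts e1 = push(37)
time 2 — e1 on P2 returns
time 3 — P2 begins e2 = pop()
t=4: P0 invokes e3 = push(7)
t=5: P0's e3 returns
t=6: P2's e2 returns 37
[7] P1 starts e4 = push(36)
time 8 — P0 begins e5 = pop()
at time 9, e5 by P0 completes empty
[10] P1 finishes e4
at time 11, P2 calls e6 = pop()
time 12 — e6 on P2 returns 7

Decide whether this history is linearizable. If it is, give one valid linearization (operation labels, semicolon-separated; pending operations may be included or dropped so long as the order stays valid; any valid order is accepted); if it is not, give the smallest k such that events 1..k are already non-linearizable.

not linearizable — minimal violating prefix: 9 events

the violation lands at event 9, e5's response at time 9: events 1..8 linearize, events 1..9 do not
every one of the 2 real-time-consistent orders over 4 completed stack ops fails the sequential spec
no escape via the 1 pending operation (e4): every completion choice fails
one such order, e1, e2, e3, e5 (pending dropped), breaks at step 4 where e5 pop() → empty is illegal
one such order, e1, e3, e2, e5 (pending dropped), breaks at step 3 where e2 pop() → 37 is illegal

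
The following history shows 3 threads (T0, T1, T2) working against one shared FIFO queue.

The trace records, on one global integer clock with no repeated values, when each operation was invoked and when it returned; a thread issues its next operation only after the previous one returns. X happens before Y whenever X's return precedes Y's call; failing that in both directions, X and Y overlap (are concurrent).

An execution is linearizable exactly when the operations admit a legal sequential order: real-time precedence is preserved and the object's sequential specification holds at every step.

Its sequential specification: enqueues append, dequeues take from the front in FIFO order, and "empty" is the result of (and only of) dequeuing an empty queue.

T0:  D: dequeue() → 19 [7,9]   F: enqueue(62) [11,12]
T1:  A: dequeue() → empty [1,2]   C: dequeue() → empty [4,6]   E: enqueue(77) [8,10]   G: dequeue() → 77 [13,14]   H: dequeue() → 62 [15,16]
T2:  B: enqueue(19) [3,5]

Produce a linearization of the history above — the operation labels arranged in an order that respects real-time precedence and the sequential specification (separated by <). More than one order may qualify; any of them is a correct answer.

step 1: A dequeue() → empty — queue <>
step 2: C dequeue() → empty — queue <>
step 3: B enqueue(19) — queue <19>
step 4: D dequeue() → 19 — queue <>
step 5: E enqueue(77) — queue <77>
step 6: F enqueue(62) — queue <77,62>
step 7: G dequeue() → 77 — queue <62>
step 8: H dequeue() → 62 — queue <>

A < C < B < D < E < F < G < H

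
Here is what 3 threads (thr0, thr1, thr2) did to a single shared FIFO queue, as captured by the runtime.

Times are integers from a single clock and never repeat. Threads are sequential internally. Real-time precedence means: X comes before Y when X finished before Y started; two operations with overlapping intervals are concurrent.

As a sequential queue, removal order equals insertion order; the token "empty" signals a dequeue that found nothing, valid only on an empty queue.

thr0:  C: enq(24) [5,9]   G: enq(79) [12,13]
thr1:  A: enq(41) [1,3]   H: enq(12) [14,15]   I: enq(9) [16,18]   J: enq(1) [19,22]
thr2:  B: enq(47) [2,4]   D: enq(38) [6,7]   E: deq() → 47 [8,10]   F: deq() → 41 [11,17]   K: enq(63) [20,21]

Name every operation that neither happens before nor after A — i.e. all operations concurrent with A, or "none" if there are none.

A spans [1,3]; an op avoiding the whole window 1..3 is ordered, any other is concurrent
B [2,4]: concurrent
C [5,9]: after
D [6,7]: after
E [8,10]: after
F [11,17]: after
G [12,13]: after
H [14,15]: after
I [16,18]: after
J [19,22]: after
K [20,21]: after

B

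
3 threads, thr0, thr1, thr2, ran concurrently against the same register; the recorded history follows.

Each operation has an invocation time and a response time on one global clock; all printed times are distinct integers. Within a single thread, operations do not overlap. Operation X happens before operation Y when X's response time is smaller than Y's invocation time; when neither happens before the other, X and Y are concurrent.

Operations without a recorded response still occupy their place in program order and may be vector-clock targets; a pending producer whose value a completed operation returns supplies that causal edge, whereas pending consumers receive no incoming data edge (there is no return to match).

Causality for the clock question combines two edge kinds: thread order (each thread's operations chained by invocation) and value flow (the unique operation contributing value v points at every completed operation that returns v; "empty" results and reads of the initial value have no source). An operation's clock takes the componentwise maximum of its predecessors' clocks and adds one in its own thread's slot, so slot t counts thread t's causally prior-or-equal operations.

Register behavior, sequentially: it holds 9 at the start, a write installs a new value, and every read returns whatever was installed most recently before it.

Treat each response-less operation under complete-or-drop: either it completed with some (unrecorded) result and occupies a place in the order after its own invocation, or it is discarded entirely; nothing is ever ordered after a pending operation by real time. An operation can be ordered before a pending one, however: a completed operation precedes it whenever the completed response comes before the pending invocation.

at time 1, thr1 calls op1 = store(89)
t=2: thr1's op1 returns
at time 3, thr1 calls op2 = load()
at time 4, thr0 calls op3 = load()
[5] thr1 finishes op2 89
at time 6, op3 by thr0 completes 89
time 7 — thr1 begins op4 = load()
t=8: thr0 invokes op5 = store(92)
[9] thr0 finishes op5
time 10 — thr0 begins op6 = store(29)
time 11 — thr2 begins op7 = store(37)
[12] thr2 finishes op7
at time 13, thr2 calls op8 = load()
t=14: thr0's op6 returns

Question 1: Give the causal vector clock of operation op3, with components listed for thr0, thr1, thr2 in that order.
root op op7, invoked 11: fresh clock plus thr2's own tick → (0, 0, 1)
root op op1, invoked 1: fresh clock plus thr1's own tick → (0, 1, 0)
merge at op8 (invoked 13): VC(op7)=(0, 0, 1), own-thread bump on thr2 → (0, 0, 2)
merge at op2 (invoked 3): VC(op1)=(0, 1, 0), own-thread bump on thr1 → (0, 2, 0)
merge at op3 (invoked 4): VC(op1)=(0, 1, 0), own-thread bump on thr0 → (1, 1, 0)
merge at op4 (invoked 7): VC(op2)=(0, 2, 0), own-thread bump on thr1 → (0, 3, 0)
merge at op5 (invoked 8): VC(op3)=(1, 1, 0), own-thread bump on thr0 → (2, 1, 0)
merge at op6 (invoked 10): VC(op5)=(2, 1, 0), own-thread bump on thr0 → (3, 1, 0)
target: VC(op3) = (1, 1, 0)

(1, 1, 0)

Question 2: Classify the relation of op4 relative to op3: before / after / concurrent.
op4 spans [7,…), op3 spans [4,6]
resp(op3)=6 < inv(op4)=7

after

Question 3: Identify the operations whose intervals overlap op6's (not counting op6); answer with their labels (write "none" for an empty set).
concurrent with op6 ([10,14]): every op whose interval crosses 10..14
op1 [1,2]: before
op2 [3,5]: before
op3 [4,6]: before
op4 [7,…): concurrent
op5 [8,9]: before
op7 [11,12]: concurrent
op8 [13,…): concurrent

op4, op7, op8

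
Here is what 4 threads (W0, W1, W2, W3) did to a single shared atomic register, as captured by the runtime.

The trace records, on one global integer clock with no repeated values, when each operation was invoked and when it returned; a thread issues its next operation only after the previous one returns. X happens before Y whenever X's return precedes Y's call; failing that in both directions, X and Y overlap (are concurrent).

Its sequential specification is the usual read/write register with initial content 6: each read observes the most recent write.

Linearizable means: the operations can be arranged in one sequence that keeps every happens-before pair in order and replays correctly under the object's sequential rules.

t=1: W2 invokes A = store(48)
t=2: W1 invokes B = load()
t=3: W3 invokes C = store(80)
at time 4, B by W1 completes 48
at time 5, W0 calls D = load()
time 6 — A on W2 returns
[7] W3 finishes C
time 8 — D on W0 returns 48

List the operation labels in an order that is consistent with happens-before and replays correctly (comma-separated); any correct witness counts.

after step 1 (A store(48)): value 48
after step 2 (B load() → 48): value 48
after step 3 (D load() → 48): value 48
after step 4 (C store(80)): value 80

A, B, D, C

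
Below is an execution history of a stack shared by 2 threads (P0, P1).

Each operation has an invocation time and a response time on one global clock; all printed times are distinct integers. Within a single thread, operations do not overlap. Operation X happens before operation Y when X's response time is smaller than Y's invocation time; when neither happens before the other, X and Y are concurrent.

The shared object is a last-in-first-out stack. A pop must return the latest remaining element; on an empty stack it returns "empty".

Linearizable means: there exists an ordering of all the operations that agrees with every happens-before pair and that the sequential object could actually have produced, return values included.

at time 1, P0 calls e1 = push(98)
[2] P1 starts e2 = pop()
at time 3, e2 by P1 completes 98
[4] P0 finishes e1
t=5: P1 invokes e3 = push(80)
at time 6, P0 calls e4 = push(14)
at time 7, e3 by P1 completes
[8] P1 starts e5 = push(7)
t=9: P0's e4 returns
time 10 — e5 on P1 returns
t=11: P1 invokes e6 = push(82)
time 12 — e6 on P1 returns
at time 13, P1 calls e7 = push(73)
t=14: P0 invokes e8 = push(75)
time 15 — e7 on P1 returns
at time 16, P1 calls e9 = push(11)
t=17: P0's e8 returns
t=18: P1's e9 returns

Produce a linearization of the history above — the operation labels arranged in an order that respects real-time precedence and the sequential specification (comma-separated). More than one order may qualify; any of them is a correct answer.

after step 1 (e1 push(98)): stack <98>
after step 2 (e2 pop() → 98): stack <>
after step 3 (e3 push(80)): stack <80>
after step 4 (e4 push(14)): stack <80,14>
after step 5 (e5 push(7)): stack <80,14,7>
after step 6 (e6 push(82)): stack <80,14,7,82>
after step 7 (e7 push(73)): stack <80,14,7,82,73>
after step 8 (e8 push(75)): stack <80,14,7,82,73,75>
after step 9 (e9 push(11)): stack <80,14,7,82,73,75,11>

e1, e2, e3, e4, e5, e6, e7, e8, e9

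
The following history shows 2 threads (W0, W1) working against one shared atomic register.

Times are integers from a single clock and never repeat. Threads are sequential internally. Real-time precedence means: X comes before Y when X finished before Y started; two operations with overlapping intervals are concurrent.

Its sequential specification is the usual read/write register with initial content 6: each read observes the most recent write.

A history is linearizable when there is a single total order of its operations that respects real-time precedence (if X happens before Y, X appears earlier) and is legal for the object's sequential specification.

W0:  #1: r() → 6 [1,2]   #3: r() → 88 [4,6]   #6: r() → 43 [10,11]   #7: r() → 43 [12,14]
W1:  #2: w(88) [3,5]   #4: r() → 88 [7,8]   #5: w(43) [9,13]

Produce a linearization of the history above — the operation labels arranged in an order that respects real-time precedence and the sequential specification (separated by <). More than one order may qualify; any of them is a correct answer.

after step 1 (#1 r() → 6): value 6
after step 2 (#2 w(88)): value 88
after step 3 (#3 r() → 88): value 88
after step 4 (#4 r() → 88): value 88
after step 5 (#5 w(43)): value 43
after step 6 (#6 r() → 43): value 43
after step 7 (#7 r() → 43): value 43

#1 < #2 < #3 < #4 < #5 < #6 < #7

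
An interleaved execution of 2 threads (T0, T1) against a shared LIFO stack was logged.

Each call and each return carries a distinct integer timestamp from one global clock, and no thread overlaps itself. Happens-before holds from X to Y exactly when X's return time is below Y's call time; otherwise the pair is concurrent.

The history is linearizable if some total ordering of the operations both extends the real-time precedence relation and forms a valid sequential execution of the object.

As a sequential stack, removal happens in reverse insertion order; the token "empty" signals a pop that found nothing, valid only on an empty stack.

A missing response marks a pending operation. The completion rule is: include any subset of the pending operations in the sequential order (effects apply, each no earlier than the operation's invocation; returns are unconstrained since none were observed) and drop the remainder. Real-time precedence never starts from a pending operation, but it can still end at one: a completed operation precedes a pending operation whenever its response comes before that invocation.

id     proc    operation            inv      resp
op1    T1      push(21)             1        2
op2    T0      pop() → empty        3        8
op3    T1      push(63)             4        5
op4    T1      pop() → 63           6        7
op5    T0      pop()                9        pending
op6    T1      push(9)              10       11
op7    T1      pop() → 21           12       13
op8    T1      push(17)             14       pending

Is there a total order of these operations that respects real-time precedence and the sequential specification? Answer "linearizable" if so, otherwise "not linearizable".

through event 7 a valid linearization exists; event 8 (op2 responding at time 8) ends that
the 4 completed operations admit 3 real-time orders; each fails the LIFO stack replay
sample order op1, op2, op3, op4 stalls at step 2 — op2 pop() → empty has no legal effect
sample order op1, op3, op2, op4 stalls at step 3 — op2 pop() → empty has no legal effect

not linearizable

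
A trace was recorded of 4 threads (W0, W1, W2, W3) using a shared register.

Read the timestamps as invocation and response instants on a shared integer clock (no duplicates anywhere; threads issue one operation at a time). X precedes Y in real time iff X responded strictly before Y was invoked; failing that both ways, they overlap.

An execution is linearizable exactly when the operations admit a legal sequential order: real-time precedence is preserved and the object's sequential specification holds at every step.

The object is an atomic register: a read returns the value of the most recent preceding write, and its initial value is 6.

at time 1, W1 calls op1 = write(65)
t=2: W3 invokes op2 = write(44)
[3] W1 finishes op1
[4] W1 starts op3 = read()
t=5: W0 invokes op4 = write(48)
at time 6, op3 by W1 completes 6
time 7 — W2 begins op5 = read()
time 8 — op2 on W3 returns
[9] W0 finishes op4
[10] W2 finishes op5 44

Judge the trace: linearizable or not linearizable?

not linearizable

prefix check: 1..5 passes, 1..6 fails once op3's time-6 response joins
exhaustive check: the 2 completed register ops admit one real-time order; illegal
no completion choice of the 2 pending operations (op2, op4) rescues it — every subset was tried
sample order op1, op3 (pending dropped) stalls at step 2 — op3 read() → 6 has no legal effect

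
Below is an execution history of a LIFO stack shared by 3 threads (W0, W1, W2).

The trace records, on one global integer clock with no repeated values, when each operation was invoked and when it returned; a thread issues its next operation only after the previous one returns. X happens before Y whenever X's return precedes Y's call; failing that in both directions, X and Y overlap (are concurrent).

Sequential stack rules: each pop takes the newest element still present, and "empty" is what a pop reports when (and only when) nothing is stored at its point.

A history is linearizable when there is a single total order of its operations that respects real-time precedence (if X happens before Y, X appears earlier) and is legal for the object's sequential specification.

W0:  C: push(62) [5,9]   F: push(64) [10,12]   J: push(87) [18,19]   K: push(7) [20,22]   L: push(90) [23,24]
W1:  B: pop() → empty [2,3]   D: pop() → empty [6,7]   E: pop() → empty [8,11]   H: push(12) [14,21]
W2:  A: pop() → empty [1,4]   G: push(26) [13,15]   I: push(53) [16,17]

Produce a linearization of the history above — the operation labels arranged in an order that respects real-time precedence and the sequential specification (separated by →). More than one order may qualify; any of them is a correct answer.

A → B → D → E → C → F → G → H → I → J → K → L

1. A pop() → empty, leaving stack <>
2. B pop() → empty, leaving stack <>
3. D pop() → empty, leaving stack <>
4. E pop() → empty, leaving stack <>
5. C push(62), leaving stack <62>
6. F push(64), leaving stack <62,64>
7. G push(26), leaving stack <62,64,26>
8. H push(12), leaving stack <62,64,26,12>
9. I push(53), leaving stack <62,64,26,12,53>
10. J push(87), leaving stack <62,64,26,12,53,87>
11. K push(7), leaving stack <62,64,26,12,53,87,7>
12. L push(90), leaving stack <62,64,26,12,53,87,7,90>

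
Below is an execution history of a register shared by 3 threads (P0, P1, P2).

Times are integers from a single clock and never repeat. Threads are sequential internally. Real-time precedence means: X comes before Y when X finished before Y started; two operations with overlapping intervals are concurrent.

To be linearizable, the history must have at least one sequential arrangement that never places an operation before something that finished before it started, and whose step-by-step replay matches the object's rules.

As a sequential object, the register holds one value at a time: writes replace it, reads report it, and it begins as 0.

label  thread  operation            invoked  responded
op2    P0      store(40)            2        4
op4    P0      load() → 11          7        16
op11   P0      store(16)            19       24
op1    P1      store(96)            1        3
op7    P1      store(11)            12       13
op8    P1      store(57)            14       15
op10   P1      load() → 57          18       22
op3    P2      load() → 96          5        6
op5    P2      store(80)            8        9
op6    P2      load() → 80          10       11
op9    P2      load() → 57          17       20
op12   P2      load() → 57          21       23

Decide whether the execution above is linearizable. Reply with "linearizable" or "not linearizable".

linearizable

witness order: op2, op1, op3, op5, op6, op7, op4, op8, op9, op10, op12, op11
1. op2 store(40), leaving value 40
2. op1 store(96), leaving value 96
3. op3 load() → 96, leaving value 96
4. op5 store(80), leaving value 80
5. op6 load() → 80, leaving value 80
6. op7 store(11), leaving value 11
7. op4 load() → 11, leaving value 11
8. op8 store(57), leaving value 57
9. op9 load() → 57, leaving value 57
10. op10 load() → 57, leaving value 57
11. op12 load() → 57, leaving value 57
12. op11 store(16), leaving value 16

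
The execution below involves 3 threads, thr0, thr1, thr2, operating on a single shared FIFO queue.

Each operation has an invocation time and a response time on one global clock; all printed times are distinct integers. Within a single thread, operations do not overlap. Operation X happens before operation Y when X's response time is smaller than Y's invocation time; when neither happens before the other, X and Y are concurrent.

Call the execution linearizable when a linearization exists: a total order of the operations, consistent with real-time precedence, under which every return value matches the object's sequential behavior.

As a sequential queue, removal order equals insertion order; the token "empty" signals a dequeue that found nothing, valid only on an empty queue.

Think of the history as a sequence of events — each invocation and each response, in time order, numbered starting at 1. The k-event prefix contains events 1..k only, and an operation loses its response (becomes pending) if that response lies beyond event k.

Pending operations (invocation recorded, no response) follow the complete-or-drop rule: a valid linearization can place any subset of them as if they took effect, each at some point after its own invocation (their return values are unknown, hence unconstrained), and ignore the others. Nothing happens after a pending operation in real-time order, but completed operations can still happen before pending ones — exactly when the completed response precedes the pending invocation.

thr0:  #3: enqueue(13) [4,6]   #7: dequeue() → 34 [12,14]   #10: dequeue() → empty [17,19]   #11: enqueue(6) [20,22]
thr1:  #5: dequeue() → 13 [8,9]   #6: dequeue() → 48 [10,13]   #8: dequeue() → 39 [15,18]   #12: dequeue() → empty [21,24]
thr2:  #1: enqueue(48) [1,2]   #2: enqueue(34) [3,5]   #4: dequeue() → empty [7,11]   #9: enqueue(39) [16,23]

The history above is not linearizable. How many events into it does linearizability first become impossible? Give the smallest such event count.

11

a valid linearization of events 1..10 exists, for instance #1, #3, #2, #4, #5:
1. #1 enqueue(48), leaving queue <48>
2. #3 enqueue(13), leaving queue <48,13>
3. #2 enqueue(34), leaving queue <48,13,34>
4. #4 dequeue() (pending, included), leaving queue <13,34>
5. #5 dequeue() → 13, leaving queue <34>
include event 11 — #4 responding at 11 — and every candidate order breaks
no completion choice of the 1 pending operation (#6) rescues it — every subset was tried
one such order, #1, #2, #3, #4, #5 (pending dropped), breaks at step 4 where #4 dequeue() → empty is illegal
one such order, #1, #2, #3, #5, #4 (pending dropped), breaks at step 4 where #5 dequeue() → 13 is illegal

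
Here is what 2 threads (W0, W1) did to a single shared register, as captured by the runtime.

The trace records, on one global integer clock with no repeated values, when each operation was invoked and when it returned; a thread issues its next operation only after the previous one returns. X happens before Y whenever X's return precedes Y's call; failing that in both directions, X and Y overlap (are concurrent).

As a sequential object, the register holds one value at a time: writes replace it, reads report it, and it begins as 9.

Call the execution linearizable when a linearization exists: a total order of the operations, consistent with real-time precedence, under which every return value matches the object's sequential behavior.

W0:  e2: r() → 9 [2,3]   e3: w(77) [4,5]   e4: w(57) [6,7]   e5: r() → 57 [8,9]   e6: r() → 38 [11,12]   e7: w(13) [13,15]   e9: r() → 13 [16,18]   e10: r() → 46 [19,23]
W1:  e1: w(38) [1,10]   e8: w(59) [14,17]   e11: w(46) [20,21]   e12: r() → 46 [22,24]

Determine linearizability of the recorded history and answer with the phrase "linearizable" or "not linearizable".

one valid linearization: e2, e3, e4, e5, e1, e6, e7, e9, e8, e11, e10, e12
1. e2 r() → 9, leaving value 9
2. e3 w(77), leaving value 77
3. e4 w(57), leaving value 57
4. e5 r() → 57, leaving value 57
5. e1 w(38), leaving value 38
6. e6 r() → 38, leaving value 38
7. e7 w(13), leaving value 13
8. e9 r() → 13, leaving value 13
9. e8 w(59), leaving value 59
10. e11 w(46), leaving value 46
11. e10 r() → 46, leaving value 46
12. e12 r() → 46, leaving value 46

linearizable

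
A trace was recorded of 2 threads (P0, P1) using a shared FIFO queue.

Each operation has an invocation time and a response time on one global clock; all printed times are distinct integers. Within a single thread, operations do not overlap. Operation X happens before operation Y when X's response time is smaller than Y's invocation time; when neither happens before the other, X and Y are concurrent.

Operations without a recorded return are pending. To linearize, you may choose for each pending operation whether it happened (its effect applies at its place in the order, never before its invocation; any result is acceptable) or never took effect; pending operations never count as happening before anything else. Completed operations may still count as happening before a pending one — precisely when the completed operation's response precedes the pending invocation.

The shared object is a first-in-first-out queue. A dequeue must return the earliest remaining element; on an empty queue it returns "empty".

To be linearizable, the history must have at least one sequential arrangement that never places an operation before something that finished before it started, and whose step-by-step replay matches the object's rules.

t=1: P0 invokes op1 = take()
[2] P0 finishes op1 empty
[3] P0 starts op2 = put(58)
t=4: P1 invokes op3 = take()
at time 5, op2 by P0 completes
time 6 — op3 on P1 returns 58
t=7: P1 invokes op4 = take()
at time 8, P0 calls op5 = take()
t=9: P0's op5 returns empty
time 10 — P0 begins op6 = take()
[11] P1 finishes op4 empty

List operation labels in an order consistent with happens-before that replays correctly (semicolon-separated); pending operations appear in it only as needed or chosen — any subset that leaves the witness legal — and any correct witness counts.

op1; op2; op3; op4; op5

after step 1 (op1 take() → empty): queue <>
after step 2 (op2 put(58)): queue <58>
after step 3 (op3 take() → 58): queue <>
after step 4 (op4 take() → empty): queue <>
after step 5 (op5 take() → empty): queue <>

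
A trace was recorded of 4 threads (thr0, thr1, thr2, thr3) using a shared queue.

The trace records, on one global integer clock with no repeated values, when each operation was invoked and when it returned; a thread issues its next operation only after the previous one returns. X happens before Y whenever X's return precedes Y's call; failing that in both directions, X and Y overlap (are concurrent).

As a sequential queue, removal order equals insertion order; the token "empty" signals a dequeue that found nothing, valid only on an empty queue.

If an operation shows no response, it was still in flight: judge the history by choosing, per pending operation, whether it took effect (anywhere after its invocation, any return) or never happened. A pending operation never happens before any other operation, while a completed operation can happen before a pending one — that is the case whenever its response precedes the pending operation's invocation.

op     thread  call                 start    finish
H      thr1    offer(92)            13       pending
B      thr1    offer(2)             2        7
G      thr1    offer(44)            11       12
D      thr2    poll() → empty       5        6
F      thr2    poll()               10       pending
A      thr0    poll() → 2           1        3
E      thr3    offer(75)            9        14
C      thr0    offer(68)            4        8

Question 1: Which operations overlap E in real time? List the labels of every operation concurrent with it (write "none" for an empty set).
Answer: F, G, H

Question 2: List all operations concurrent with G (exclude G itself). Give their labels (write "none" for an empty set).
Answer: E, F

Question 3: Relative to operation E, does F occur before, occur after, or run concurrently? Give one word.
Answer: concurrent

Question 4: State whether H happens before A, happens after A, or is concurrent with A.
Answer: after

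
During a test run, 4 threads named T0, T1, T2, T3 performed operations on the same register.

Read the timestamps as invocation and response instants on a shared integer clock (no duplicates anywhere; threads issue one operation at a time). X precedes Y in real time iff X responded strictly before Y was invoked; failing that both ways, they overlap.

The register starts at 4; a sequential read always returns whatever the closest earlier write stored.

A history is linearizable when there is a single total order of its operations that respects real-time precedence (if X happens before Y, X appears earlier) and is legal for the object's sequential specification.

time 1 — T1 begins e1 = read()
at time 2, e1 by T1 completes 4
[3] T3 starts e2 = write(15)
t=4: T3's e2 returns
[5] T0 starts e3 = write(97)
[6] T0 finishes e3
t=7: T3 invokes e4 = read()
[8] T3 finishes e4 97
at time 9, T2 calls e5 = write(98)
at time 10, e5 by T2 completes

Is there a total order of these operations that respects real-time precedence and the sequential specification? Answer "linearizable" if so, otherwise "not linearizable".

linearizable

one valid linearization: e1, e2, e3, e4, e5
after step 1 (e1 read() → 4): value 4
after step 2 (e2 write(15)): value 15
after step 3 (e3 write(97)): value 97
after step 4 (e4 read() → 97): value 97
after step 5 (e5 write(98)): value 98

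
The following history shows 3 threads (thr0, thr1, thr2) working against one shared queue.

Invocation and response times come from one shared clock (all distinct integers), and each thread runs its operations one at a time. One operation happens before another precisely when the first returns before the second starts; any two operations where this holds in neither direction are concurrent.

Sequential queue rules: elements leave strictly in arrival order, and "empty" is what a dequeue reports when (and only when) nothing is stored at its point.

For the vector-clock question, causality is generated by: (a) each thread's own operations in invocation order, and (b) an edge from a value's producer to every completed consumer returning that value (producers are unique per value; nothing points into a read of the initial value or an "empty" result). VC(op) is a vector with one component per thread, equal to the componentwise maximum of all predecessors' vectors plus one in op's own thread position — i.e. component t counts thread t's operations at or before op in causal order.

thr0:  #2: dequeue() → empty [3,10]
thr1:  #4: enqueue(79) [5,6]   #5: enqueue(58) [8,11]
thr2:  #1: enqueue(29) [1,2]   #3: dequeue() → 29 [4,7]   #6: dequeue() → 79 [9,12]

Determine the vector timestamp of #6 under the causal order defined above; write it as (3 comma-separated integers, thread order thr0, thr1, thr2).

(0, 1, 3)

#1, invoked 1, has no incoming edges; only thr2's bump applies → (0, 0, 1)
#4, invoked 5, has no incoming edges; only thr1's bump applies → (0, 1, 0)
#2, invoked 3, has no incoming edges; only thr0's bump applies → (1, 0, 0)
invoked at 4, #3 merges VC(#1)=(0, 0, 1) and bumps thr2's slot → (0, 0, 2)
invoked at 8, #5 merges VC(#4)=(0, 1, 0) and bumps thr1's slot → (0, 2, 0)
invoked at 9, #6 merges VC(#3)=(0, 0, 2), VC(#4)=(0, 1, 0) and bumps thr2's slot → (0, 1, 3)
target: VC(#6) = (0, 1, 3)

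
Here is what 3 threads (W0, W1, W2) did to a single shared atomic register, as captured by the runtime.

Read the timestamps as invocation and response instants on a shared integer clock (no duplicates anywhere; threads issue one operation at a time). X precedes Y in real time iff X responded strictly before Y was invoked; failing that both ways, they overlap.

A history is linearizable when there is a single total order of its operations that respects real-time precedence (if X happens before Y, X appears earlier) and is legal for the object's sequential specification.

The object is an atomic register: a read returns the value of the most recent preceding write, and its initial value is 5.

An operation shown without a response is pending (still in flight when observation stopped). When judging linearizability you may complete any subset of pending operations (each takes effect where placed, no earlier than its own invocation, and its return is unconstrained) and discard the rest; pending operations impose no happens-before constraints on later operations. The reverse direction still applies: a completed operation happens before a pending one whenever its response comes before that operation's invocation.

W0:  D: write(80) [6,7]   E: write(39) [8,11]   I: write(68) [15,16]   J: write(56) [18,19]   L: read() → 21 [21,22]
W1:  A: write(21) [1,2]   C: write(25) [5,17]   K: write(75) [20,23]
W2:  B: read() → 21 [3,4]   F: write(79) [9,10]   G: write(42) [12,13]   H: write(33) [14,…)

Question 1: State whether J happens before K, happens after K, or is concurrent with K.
Answer: before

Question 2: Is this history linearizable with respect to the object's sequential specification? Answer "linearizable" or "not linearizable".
not linearizable

the violation lands at event 22, L's response at time 22: events 1..21 linearize, events 1..22 do not
the 10 completed operations admit 12 real-time orders; each fails the atomic register replay
completion choices over the 2 pending operations (H, K) were checked; none helps
one such order, A, B, C, D, E, F, G, I, J, L (pending dropped), breaks at step 10 where L read() → 21 is illegal
one such order, A, B, C, D, F, E, G, I, J, L (pending dropped), breaks at step 10 where L read() → 21 is illegal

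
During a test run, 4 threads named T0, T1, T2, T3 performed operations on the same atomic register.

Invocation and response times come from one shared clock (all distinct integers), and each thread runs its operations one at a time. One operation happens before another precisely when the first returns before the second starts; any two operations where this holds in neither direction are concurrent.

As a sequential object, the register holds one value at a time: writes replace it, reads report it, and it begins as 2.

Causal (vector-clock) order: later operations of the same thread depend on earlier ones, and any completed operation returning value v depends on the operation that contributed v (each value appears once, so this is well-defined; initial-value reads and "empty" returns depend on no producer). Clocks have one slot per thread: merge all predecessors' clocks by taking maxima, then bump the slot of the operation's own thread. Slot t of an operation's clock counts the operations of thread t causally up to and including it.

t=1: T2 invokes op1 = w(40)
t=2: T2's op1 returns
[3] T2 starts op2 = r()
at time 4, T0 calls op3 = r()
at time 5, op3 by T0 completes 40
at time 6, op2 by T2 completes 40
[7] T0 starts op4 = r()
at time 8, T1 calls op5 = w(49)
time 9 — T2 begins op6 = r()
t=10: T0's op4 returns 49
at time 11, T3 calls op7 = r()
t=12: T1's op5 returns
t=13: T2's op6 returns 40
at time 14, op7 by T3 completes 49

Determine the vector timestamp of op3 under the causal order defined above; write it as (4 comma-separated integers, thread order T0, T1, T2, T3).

(1, 0, 1, 0)

op1 (invocation 1): nothing precedes it; T2's component alone gives (0, 0, 1, 0)
op5 (invocation 8): nothing precedes it; T1's component alone gives (0, 1, 0, 0)
op2 (invocation 3): componentwise max over VC(op1)=(0, 0, 1, 0), +1 at T2, giving (0, 0, 2, 0)
op7 (invocation 11): componentwise max over VC(op5)=(0, 1, 0, 0), +1 at T3, giving (0, 1, 0, 1)
op3 (invocation 4): componentwise max over VC(op1)=(0, 0, 1, 0), +1 at T0, giving (1, 0, 1, 0)
op6 (invocation 9): componentwise max over VC(op1)=(0, 0, 1, 0), VC(op2)=(0, 0, 2, 0), +1 at T2, giving (0, 0, 3, 0)
op4 (invocation 7): componentwise max over VC(op3)=(1, 0, 1, 0), VC(op5)=(0, 1, 0, 0), +1 at T0, giving (2, 1, 1, 0)
target: VC(op3) = (1, 0, 1, 0)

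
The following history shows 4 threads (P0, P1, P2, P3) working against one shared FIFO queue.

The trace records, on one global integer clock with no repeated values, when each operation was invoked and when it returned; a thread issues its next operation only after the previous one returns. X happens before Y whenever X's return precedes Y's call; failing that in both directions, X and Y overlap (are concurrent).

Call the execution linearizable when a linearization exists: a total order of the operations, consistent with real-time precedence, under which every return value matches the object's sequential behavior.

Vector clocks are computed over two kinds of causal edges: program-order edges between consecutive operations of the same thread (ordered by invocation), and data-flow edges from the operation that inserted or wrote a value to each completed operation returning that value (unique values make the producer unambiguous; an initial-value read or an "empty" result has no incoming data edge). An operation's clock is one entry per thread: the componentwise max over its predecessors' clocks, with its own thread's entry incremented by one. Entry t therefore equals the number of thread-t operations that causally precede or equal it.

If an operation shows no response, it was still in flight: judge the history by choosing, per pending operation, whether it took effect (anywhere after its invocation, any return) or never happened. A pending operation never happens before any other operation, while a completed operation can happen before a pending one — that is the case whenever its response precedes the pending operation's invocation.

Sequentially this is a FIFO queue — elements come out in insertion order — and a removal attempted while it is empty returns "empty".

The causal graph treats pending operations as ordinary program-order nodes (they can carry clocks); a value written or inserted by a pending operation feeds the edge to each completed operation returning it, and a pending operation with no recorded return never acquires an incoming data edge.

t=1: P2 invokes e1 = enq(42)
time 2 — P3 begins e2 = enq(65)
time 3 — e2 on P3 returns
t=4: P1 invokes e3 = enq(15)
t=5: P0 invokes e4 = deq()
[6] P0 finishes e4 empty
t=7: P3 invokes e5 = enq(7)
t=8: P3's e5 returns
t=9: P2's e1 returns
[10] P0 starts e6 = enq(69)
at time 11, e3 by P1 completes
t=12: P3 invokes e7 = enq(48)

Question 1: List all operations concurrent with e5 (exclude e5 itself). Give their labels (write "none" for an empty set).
e1, e3

overlap test against e5 [7,8]: concurrent iff the interval meets 7..8
e1 [1,9]: concurrent
e2 [2,3]: before
e3 [4,11]: concurrent
e4 [5,6]: before
e6 [10,…): after
e7 [12,…): after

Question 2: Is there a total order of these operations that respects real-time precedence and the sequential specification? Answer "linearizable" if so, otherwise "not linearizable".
not linearizable

already the first 6 events (up to e4's response at time 6) admit no linearization; the first 5 still do
one real-time candidate order over the 2 completed operations — the FIFO queue replay rejects it
no escape via the 2 pending operations (e1, e3): every completion choice fails
sample order e2, e4 (pending dropped) stalls at step 2 — e4 deq() → empty has no legal effect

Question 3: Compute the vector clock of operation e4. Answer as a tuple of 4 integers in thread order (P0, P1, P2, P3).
(1, 0, 0, 0)

no predecessors for e2 (invoked 2): P3 increments from zero → (0, 0, 0, 1)
no predecessors for e1 (invoked 1): P2 increments from zero → (0, 0, 1, 0)
no predecessors for e3 (invoked 4): P1 increments from zero → (0, 1, 0, 0)
no predecessors for e4 (invoked 5): P0 increments from zero → (1, 0, 0, 0)
from VC(e2)=(0, 0, 0, 1), e5 (invoked 7) maxes components and bumps P3 → (0, 0, 0, 2)
from VC(e4)=(1, 0, 0, 0), e6 (invoked 10) maxes components and bumps P0 → (2, 0, 0, 0)
from VC(e5)=(0, 0, 0, 2), e7 (invoked 12) maxes components and bumps P3 → (0, 0, 0, 3)
target: VC(e4) = (1, 0, 0, 0)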